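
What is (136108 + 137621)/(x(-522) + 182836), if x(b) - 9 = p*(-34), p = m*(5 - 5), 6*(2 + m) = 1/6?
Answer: 273729/182845 ≈ 1.4971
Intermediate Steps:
m = -71/36 (m = -2 + (⅙)/6 = -2 + (⅙)*(⅙) = -2 + 1/36 = -71/36 ≈ -1.9722)
p = 0 (p = -71*(5 - 5)/36 = -71/36*0 = 0)
x(b) = 9 (x(b) = 9 + 0*(-34) = 9 + 0 = 9)
(136108 + 137621)/(x(-522) + 182836) = (136108 + 137621)/(9 + 182836) = 273729/182845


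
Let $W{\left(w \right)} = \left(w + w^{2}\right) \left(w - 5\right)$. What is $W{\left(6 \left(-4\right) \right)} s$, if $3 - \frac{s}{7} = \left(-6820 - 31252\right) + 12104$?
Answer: $-2910206376$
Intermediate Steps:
$W{\left(w \right)} = \left(-5 + w\right) \left(w + w^{2}\right)$ ($W{\left(w \right)} = \left(w + w^{2}\right) \left(w - 5\right) = \left(w + w^{2}\right) \left(-5 + w\right) = \left(-5 + w\right) \left(w + w^{2}\right)$)
$s = 181797$ ($s = 21 - 7 \left(\left(-6820 - 31252\right) + 12104\right) = 21 - 7 \left(-38072 + 12104\right) = 21 - -181776 = 21 + 181776 = 181797$)
$W{\left(6 \left(-4\right) \right)} s = 6 \left(-4\right) \left(-5 + \left(6 \left(-4\right)\right)^{2} - 4 \cdot 6 \left(-4\right)\right) 181797 = - 24 \left(-5 + \left(-24\right)^{2} - -96\right) 181797 = - 24 \left(-5 + 576 + 96\right) 181797 = \left(-24\right) 667 \cdot 181797 = \left(-16008\right) 181797 = -2910206376$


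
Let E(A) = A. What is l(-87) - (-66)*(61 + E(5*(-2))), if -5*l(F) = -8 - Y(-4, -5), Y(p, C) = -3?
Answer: 3367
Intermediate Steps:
l(F) = 1 (l(F) = -(-8 - 1*(-3))/5 = -(-8 + 3)/5 = -1/5*(-5) = 1)
l(-87) - (-66)*(61 + E(5*(-2))) = 1 - (-66)*(61 + 5*(-2)) = 1 - (-66)*(61 - 10) = 1 - (-66)*51 = 1 - 1*(-3366) = 1 + 3366 = 3367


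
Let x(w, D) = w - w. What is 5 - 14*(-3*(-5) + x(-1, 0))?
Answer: -205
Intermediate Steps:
x(w, D) = 0
5 - 14*(-3*(-5) + x(-1, 0)) = 5 - 14*(-3*(-5) + 0) = 5 - 14*(15 + 0) = 5 - 14*15 = 5 - 210 = -205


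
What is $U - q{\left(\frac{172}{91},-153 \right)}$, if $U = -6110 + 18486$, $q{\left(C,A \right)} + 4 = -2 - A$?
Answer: $12229$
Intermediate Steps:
$q{\left(C,A \right)} = -6 - A$ ($q{\left(C,A \right)} = -4 - \left(2 + A\right) = -6 - A$)
$U = 12376$
$U - q{\left(\frac{172}{91},-153 \right)} = 12376 - \left(-6 - -153\right) = 12376 - \left(-6 + 153\right) = 12376 - 147 = 12229$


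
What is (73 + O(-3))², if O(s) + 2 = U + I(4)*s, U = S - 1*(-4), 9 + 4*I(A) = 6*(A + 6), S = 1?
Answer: 22801/16 ≈ 1425.1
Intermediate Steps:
I(A) = 27/4 + 3*A/2 (I(A) = -9/4 + (6*(A + 6))/4 = -9/4 + (6*(6 + A))/4 = -9/4 + (36 + 6*A)/4 = -9/4 + (9 + 3*A/2) = 27/4 + 3*A/2)
U = 5 (U = 1 - 1*(-4) = 1 + 4 = 5)
O(s) = 3 + 51*s/4 (O(s) = -2 + (5 + (27/4 + (3/2)*4)*s) = -2 + (5 + (27/4 + 6)*s) = -2 + (5 + 51*s/4) = 3 + 51*s/4)
(73 + O(-3))² = (73 + (3 + (51/4)*(-3)))² = (73 + (3 - 153/4))² = (73 - 141/4)² = (151/4)² = 22801/16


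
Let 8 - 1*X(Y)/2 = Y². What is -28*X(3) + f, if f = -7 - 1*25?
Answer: 24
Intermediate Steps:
X(Y) = 16 - 2*Y²
f = -32 (f = -7 - 25 = -32)
-28*X(3) + f = -28*(16 - 2*3²) - 32 = -28*(16 - 2*9) - 32 = -28*(16 - 18) - 32 = -28*(-2) - 32 = 56 - 32 = 24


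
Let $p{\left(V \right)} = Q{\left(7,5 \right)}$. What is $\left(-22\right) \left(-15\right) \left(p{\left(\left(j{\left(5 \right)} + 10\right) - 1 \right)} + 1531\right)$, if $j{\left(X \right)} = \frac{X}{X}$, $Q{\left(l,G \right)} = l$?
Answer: $507540$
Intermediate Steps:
$j{\left(X \right)} = 1$
$p{\left(V \right)} = 7$
$\left(-22\right) \left(-15\right) \left(p{\left(\left(j{\left(5 \right)} + 10\right) - 1 \right)} + 1531\right) = \left(-22\right) \left(-15\right) \left(7 + 1531\right) = 330 \cdot 1538 = 507540$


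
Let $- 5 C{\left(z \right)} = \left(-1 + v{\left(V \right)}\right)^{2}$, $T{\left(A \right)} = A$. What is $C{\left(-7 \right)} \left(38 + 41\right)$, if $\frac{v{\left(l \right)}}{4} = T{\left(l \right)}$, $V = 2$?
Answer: $- \frac{3871}{5} \approx -774.2$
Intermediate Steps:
$v{\left(l \right)} = 4 l$
$C{\left(z \right)} = - \frac{49}{5}$ ($C{\left(z \right)} = - \frac{\left(-1 + 4 \cdot 2\right)^{2}}{5} = - \frac{\left(-1 + 8\right)^{2}}{5} = - \frac{7^{2}}{5} = \left(- \frac{1}{5}\right) 49 = - \frac{49}{5}$)
$C{\left(-7 \right)} \left(38 + 41\right) = - \frac{49 \left(38 + 41\right)}{5} = \left(- \frac{49}{5}\right) 79 = - \frac{3871}{5}$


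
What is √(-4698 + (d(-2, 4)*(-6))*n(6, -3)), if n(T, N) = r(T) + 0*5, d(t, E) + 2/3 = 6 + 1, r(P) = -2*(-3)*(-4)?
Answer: I*√3786 ≈ 61.53*I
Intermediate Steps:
r(P) = -24 (r(P) = 6*(-4) = -24)
d(t, E) = 19/3 (d(t, E) = -⅔ + (6 + 1) = -⅔ + 7 = 19/3)
n(T, N) = -24 (n(T, N) = -24 + 0*5 = -24 + 0 = -24)
√(-4698 + (d(-2, 4)*(-6))*n(6, -3)) = √(-4698 + ((19/3)*(-6))*(-24)) = √(-4698 - 38*(-24)) = √(-4698 + 912) = √(-3786) = I*√3786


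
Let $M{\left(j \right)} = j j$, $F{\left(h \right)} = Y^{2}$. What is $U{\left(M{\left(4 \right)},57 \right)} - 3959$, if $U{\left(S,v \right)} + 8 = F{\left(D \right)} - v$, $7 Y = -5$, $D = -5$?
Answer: $- \frac{197151}{49} \approx -4023.5$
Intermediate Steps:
$Y = - \frac{5}{7}$ ($Y = \frac{1}{7} \left(-5\right) = - \frac{5}{7} \approx -0.71429$)
$F{\left(h \right)} = \frac{25}{49}$ ($F{\left(h \right)} = \left(- \frac{5}{7}\right)^{2} = \frac{25}{49}$)
$M{\left(j \right)} = j^{2}$
$U{\left(S,v \right)} = - \frac{367}{49} - v$ ($U{\left(S,v \right)} = -8 - \left(- \frac{25}{49} + v\right) = - \frac{367}{49} - v$)
$U{\left(M{\left(4 \right)},57 \right)} - 3959 = \left(- \frac{367}{49} - 57\right) - 3959 = - \frac{3160}{49} - 3959 = - \frac{197151}{49}$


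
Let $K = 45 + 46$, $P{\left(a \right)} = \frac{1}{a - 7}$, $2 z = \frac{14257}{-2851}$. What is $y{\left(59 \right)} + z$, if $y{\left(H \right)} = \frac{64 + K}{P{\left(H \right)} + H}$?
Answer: $\frac{71077}{564498} \approx 0.12591$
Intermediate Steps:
$z = - \frac{14257}{5702}$ ($z = \frac{14257 \frac{1}{-2851}}{2} = \frac{14257 \left(- \frac{1}{2851}\right)}{2} = \frac{1}{2} \left(- \frac{14257}{2851}\right) = - \frac{14257}{5702} \approx -2.5004$)
$P{\left(a \right)} = \frac{1}{-7 + a}$
$K = 91$
$y{\left(H \right)} = \frac{155}{H + \frac{1}{-7 + H}}$ ($y{\left(H \right)} = \frac{64 + 91}{\frac{1}{-7 + H} + H} = \frac{155}{H + \frac{1}{-7 + H}}$)
$y{\left(59 \right)} + z = \frac{155 \left(-7 + 59\right)}{1 + 59 \left(-7 + 59\right)} - \frac{14257}{5702} = 155 \frac{1}{1 + 59 \cdot 52} \cdot 52 - \frac{14257}{5702} = 155 \frac{1}{1 + 3068} \cdot 52 - \frac{14257}{5702} = 155 \cdot \frac{1}{3069} \cdot 52 - \frac{14257}{5702} = \frac{260}{99} - \frac{14257}{5702} = \frac{71077}{564498}$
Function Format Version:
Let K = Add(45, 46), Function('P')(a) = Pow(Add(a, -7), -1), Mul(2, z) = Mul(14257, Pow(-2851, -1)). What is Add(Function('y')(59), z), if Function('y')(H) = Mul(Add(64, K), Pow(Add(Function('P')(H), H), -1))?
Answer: Rational(71077, 564498) ≈ 0.12591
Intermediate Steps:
z = Rational(-14257, 5702) (z = Mul(Rational(1, 2), Mul(14257, Pow(-2851, -1))) = Mul(Rational(1, 2), Mul(14257, Rational(-1, 2851))) = Mul(Rational(1, 2), Rational(-14257, 2851)) = Rational(-14257, 5702) ≈ -2.5004)
Function('P')(a) = Pow(Add(-7, a), -1)
K = 91
Function('y')(H) = Mul(155, Pow(Add(H, Pow(Add(-7, H), -1)), -1)) (Function('y')(H) = Mul(Add(64, 91), Pow(Add(Pow(Add(-7, H), -1), H), -1)) = Mul(155, Pow(Add(H, Pow(Add(-7, H), -1)), -1)))
Add(Function('y')(59), z) = Add(Mul(155, Pow(Add(1, Mul(59, Add(-7, 59))), -1), Add(-7, 59)), Rational(-14257, 5702)) = Add(Mul(155, Pow(Add(1, Mul(59, 52)), -1), 52), Rational(-14257, 5702)) = Add(Mul(155, Pow(Add(1, 3068), -1), 52), Rational(-14257, 5702)) = Add(Mul(155, Pow(3069, -1), 52), Rational(-14257, 5702)) = Add(Mul(155, Rational(1, 3069), 52), Rational(-14257, 5702)) = Add(Rational(260, 99), Rational(-14257, 5702)) = Rational(71077, 564498)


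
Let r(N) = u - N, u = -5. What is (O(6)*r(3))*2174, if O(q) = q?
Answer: -104352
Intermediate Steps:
r(N) = -5 - N
(O(6)*r(3))*2174 = (6*(-5 - 1*3))*2174 = (6*(-5 - 3))*2174 = (6*(-8))*2174 = -48*2174 = -104352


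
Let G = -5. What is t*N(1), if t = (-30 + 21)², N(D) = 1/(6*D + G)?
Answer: 81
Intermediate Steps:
N(D) = 1/(-5 + 6*D) (N(D) = 1/(6*D - 5) = 1/(-5 + 6*D))
t = 81 (t = (-9)² = 81)
t*N(1) = 81/(-5 + 6*1) = 81/(-5 + 6) = 81/1 = 81*1 = 81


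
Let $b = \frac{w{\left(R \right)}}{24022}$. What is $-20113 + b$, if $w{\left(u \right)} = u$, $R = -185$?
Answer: $- \frac{483154671}{24022} \approx -20113.0$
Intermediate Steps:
$b = - \frac{185}{24022} \approx -0.0077013$
$-20113 + b = -20113 - \frac{185}{24022} = - \frac{483154671}{24022}$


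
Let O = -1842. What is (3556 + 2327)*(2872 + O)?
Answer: 6059490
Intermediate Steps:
(3556 + 2327)*(2872 + O) = (3556 + 2327)*(2872 - 1842) = 5883*1030 = 6059490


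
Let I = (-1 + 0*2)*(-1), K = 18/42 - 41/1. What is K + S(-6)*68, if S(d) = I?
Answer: 192/7 ≈ 27.429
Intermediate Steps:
K = -284/7 (K = 18*(1/42) - 41*1 = 3/7 - 41 = -284/7 ≈ -40.571)
I = 1 (I = (-1 + 0)*(-1) = -1*(-1) = 1)
S(d) = 1
K + S(-6)*68 = -284/7 + 1*68 = -284/7 + 68 = 192/7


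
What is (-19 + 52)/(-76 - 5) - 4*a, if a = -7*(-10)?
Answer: -7571/27 ≈ -280.41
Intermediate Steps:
a = 70 (a = -1*(-70) = 70)
(-19 + 52)/(-76 - 5) - 4*a = (-19 + 52)/(-76 - 5) - 4*70 = 33/(-81) - 280 = 33*(-1/81) - 280 = -11/27 - 280 = -7571/27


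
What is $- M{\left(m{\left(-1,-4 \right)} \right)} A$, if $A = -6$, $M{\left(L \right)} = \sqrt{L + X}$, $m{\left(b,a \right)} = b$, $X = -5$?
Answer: $6 i \sqrt{6} \approx 14.697 i$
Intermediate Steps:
$M{\left(L \right)} = \sqrt{-5 + L}$ ($M{\left(L \right)} = \sqrt{L - 5} = \sqrt{-5 + L}$)
$- M{\left(m{\left(-1,-4 \right)} \right)} A = - \sqrt{-5 - 1} \left(-6\right) = - \sqrt{-6} \left(-6\right) = - i \sqrt{6} \left(-6\right) = 6 i \sqrt{6}$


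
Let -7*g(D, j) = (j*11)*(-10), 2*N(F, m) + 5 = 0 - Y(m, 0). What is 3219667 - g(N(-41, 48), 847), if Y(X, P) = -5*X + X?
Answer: 3206357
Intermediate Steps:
Y(X, P) = -4*X
N(F, m) = -5/2 + 2*m (N(F, m) = -5/2 + (0 - (-4)*m)/2 = -5/2 + (0 + 4*m)/2 = -5/2 + (4*m)/2 = -5/2 + 2*m)
g(D, j) = 110*j/7 (g(D, j) = -j*11*(-10)/7 = -11*j*(-10)/7 = -(-110)*j/7 = 110*j/7)
3219667 - g(N(-41, 48), 847) = 3219667 - 110*847/7 = 3219667 - 1*13310 = 3219667 - 13310 = 3206357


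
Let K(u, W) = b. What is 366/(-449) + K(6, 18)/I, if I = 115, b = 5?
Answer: -7969/10327 ≈ -0.77167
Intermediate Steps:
K(u, W) = 5
366/(-449) + K(6, 18)/I = 366/(-449) + 5/115 = 366*(-1/449) + 5*(1/115) = -366/449 + 1/23 = -7969/10327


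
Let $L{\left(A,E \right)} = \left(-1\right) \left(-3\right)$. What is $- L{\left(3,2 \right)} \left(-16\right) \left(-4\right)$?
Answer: $-192$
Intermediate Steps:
$L{\left(A,E \right)} = 3$
$- L{\left(3,2 \right)} \left(-16\right) \left(-4\right) = - 3 \left(-16\right) \left(-4\right) = - \left(-48\right) \left(-4\right) = \left(-1\right) 192 = -192$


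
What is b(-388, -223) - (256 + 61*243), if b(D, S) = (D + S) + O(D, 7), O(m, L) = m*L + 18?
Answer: -18388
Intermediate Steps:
O(m, L) = 18 + L*m (O(m, L) = L*m + 18 = 18 + L*m)
b(D, S) = 18 + S + 8*D (b(D, S) = (D + S) + (18 + 7*D) = 18 + S + 8*D)
b(-388, -223) - (256 + 61*243) = (18 - 223 + 8*(-388)) - (256 + 61*243) = (18 - 223 - 3104) - (256 + 14823) = -3309 - 1*15079 = -3309 - 15079 = -18388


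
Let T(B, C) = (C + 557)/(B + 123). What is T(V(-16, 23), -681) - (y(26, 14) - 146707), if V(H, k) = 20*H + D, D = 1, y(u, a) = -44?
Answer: 7190830/49 ≈ 1.4675e+5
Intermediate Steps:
V(H, k) = 1 + 20*H (V(H, k) = 20*H + 1 = 1 + 20*H)
T(B, C) = (557 + C)/(123 + B)
T(V(-16, 23), -681) - (y(26, 14) - 146707) = (557 - 681)/(123 + (1 + 20*(-16))) - (-44 - 146707) = -124/(123 + (1 - 320)) - 1*(-146751) = -124/(123 - 319) + 146751 = -124/(-196) + 146751 = -1/196*(-124) + 146751 = 31/49 + 146751 = 7190830/49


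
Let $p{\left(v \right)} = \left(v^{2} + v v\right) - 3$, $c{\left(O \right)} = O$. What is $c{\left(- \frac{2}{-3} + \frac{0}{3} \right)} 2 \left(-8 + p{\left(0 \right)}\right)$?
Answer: $- \frac{44}{3} \approx -14.667$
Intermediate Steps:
$p{\left(v \right)} = -3 + 2 v^{2}$ ($p{\left(v \right)} = \left(v^{2} + v^{2}\right) - 3 = 2 v^{2} - 3 = -3 + 2 v^{2}$)
$c{\left(- \frac{2}{-3} + \frac{0}{3} \right)} 2 \left(-8 + p{\left(0 \right)}\right) = \left(- \frac{2}{-3} + \frac{0}{3}\right) 2 \left(-8 - \left(3 - 2 \cdot 0^{2}\right)\right) = \left(\left(-2\right) \left(- \frac{1}{3}\right) + 0 \cdot \frac{1}{3}\right) 2 \left(-8 + \left(-3 + 2 \cdot 0\right)\right) = \left(\frac{2}{3} + 0\right) 2 \left(-8 + \left(-3 + 0\right)\right) = \frac{2}{3} \cdot 2 \left(-8 - 3\right) = \frac{4}{3} \left(-11\right) = - \frac{44}{3}$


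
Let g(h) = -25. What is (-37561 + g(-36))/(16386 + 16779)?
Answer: -37586/33165 ≈ -1.1333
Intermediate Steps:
(-37561 + g(-36))/(16386 + 16779) = (-37561 - 25)/(16386 + 16779) = -37586/33165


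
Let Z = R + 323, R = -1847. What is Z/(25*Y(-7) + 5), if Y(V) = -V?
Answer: -127/15 ≈ -8.4667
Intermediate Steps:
Z = -1524 (Z = -1847 + 323 = -1524)
Z/(25*Y(-7) + 5) = -1524/(25*(-1*(-7)) + 5) = -1524/(25*7 + 5) = -1524/(175 + 5) = -1524/180 = -1524*1/180 = -127/15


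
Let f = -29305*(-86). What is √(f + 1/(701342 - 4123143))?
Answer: 13*√174607530513315541/3421801 ≈ 1587.5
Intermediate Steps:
f = 2520230
√(f + 1/(701342 - 4123143)) = √(2520230 + 1/(701342 - 4123143)) = √(2520230 + 1/(-3421801)) = √(2520230 - 1/3421801) = √(8623725534229/3421801) = 13*√174607530513315541/3421801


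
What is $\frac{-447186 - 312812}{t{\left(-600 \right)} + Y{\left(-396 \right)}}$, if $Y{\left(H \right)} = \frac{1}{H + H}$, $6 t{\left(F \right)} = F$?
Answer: $\frac{601918416}{79201} \approx 7599.9$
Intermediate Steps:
$t{\left(F \right)} = \frac{F}{6}$
$Y{\left(H \right)} = \frac{1}{2 H}$
$\frac{-447186 - 312812}{t{\left(-600 \right)} + Y{\left(-396 \right)}} = \frac{-447186 - 312812}{\frac{1}{6} \left(-600\right) + \frac{1}{2 \left(-396\right)}} = - \frac{759998}{-100 + \frac{1}{2} \left(- \frac{1}{396}\right)} = - \frac{759998}{-100 - \frac{1}{792}} = - \frac{759998}{- \frac{79201}{792}} = \left(-759998\right) \left(- \frac{792}{79201}\right) = \frac{601918416}{79201}$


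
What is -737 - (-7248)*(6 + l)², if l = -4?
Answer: 28255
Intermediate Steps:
-737 - (-7248)*(6 + l)² = -737 - (-7248)*(6 - 4)² = -737 - (-7248)*2² = -737 - (-7248)*4 = -737 - 906*(-32) = -737 + 28992 = 28255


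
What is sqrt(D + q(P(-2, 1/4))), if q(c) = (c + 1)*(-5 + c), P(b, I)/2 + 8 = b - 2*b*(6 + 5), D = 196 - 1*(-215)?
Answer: sqrt(4758) ≈ 68.978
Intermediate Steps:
D = 411 (D = 196 + 215 = 411)
P(b, I) = -16 - 42*b (P(b, I) = -16 + 2*(b - 2*b*(6 + 5)) = -16 + 2*(b - 2*b*11) = -16 + 2*(b - 22*b) = -16 + 2*(-21*b) = -16 - 42*b)
q(c) = (1 + c)*(-5 + c)
sqrt(D + q(P(-2, 1/4))) = sqrt(411 + (-5 + (-16 - 42*(-2))**2 - 4*(-16 - 42*(-2)))) = sqrt(411 + (-5 + (-16 + 84)**2 - 4*(-16 + 84))) = sqrt(411 + (-5 + 68**2 - 4*68)) = sqrt(411 + (-5 + 4624 - 272)) = sqrt(411 + 4347) = sqrt(4758)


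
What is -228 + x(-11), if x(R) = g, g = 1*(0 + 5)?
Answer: -223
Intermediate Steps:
g = 5 (g = 1*5 = 5)
x(R) = 5
-228 + x(-11) = -228 + 5 = -223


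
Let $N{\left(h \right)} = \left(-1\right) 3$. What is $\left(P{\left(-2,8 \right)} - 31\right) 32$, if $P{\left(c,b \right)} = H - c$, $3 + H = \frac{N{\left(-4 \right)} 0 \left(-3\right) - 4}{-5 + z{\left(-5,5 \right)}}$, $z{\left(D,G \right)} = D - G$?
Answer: $- \frac{15232}{15} \approx -1015.5$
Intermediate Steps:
$N{\left(h \right)} = -3$
$H = - \frac{41}{15}$ ($H = -3 + \frac{\left(-3\right) 0 \left(-3\right) - 4}{-5 - 10} = -3 + \frac{0 \left(-3\right) - 4}{-5 - 10} = -3 + \frac{0 - 4}{-5 - 10} = -3 - \frac{4}{-15} = -3 - - \frac{4}{15} = -3 + \frac{4}{15} = - \frac{41}{15} \approx -2.7333$)
$P{\left(c,b \right)} = - \frac{41}{15} - c$
$\left(P{\left(-2,8 \right)} - 31\right) 32 = \left(\left(- \frac{41}{15} - -2\right) - 31\right) 32 = \left(\left(- \frac{41}{15} + 2\right) - 31\right) 32 = \left(- \frac{11}{15} - 31\right) 32 = \left(- \frac{476}{15}\right) 32 = - \frac{15232}{15}$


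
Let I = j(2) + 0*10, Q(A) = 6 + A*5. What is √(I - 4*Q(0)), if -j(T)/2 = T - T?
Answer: 2*I*√6 ≈ 4.899*I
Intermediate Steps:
j(T) = 0 (j(T) = -2*(T - T) = -2*0 = 0)
Q(A) = 6 + 5*A
I = 0 (I = 0 + 0*10 = 0 + 0 = 0)
√(I - 4*Q(0)) = √(0 - 4*(6 + 5*0)) = √(0 - 4*(6 + 0)) = √(0 - 4*6) = √(0 - 24) = √(-24) = 2*I*√6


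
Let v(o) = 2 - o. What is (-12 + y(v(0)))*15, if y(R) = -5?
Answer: -255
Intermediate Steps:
(-12 + y(v(0)))*15 = (-12 - 5)*15 = -17*15 = -255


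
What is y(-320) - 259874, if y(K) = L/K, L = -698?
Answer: -41579491/160 ≈ -2.5987e+5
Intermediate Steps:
y(K) = -698/K
y(-320) - 259874 = -698/(-320) - 259874 = -698*(-1/320) - 259874 = 349/160 - 259874 = -41579491/160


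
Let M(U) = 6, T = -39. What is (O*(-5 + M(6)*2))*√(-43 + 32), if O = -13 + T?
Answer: -364*I*√11 ≈ -1207.3*I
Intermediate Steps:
O = -52 (O = -13 - 39 = -52)
(O*(-5 + M(6)*2))*√(-43 + 32) = (-52*(-5 + 6*2))*√(-43 + 32) = (-52*(-5 + 12))*√(-11) = (-52*7)*(I*√11) = -364*I*√11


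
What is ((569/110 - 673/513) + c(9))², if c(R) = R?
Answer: 526694193169/3184344900 ≈ 165.40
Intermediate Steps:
((569/110 - 673/513) + c(9))² = ((569/110 - 673/513) + 9)² = (217867/56430 + 9)² = (725737/56430)² = 526694193169/3184344900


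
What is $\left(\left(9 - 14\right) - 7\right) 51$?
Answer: $-612$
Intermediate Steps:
$\left(\left(9 - 14\right) - 7\right) 51 = \left(-5 - 7\right) 51 = \left(-12\right) 51 = -612$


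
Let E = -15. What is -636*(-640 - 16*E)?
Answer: 254400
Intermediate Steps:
-636*(-640 - 16*E) = -636*(-640 - 16*(-15)) = -636*(-640 + 240) = -636*(-400) = 254400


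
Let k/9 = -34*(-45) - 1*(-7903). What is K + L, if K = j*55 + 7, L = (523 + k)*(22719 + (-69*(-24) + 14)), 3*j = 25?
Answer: 6249926536/3 ≈ 2.0833e+9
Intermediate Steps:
j = 25/3 (j = (⅓)*25 = 25/3 ≈ 8.3333)
k = 84897 (k = 9*(-34*(-45) - 1*(-7903)) = 9*(1530 + 7903) = 9*9433 = 84897)
L = 2083308380 (L = (523 + 84897)*(22719 + (-69*(-24) + 14)) = 85420*(22719 + (1656 + 14)) = 85420*(22719 + 1670) = 85420*24389 = 2083308380)
K = 1396/3 (K = (25/3)*55 + 7 = 1375/3 + 7 = 1396/3 ≈ 465.33)
K + L = 1396/3 + 2083308380 = 6249926536/3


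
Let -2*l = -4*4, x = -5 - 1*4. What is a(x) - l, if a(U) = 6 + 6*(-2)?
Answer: -14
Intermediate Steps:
x = -9 (x = -5 - 4 = -9)
a(U) = -6 (a(U) = 6 - 12 = -6)
l = 8 (l = -(-2)*4 = -1/2*(-16) = 8)
a(x) - l = -6 - 1*8 = -6 - 8 = -14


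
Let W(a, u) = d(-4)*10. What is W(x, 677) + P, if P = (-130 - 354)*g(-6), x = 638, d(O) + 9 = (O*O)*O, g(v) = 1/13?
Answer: -9974/13 ≈ -767.23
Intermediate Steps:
g(v) = 1/13
d(O) = -9 + O³ (d(O) = -9 + (O*O)*O = -9 + O²*O = -9 + O³)
W(a, u) = -730 (W(a, u) = (-9 + (-4)³)*10 = (-9 - 64)*10 = -73*10 = -730)
P = -484/13 (P = (-130 - 354)*(1/13) = -484*1/13 = -484/13 ≈ -37.231)
W(x, 677) + P = -730 - 484/13 = -9974/13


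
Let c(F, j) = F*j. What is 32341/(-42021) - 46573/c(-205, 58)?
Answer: 54224467/17228610 ≈ 3.1474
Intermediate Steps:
32341/(-42021) - 46573/c(-205, 58) = 32341/(-42021) - 46573/((-205*58)) = 32341*(-1/42021) - 46573/(-11890) = -32341/42021 - 46573*(-1/11890) = -32341/42021 + 46573/11890 = 54224467/17228610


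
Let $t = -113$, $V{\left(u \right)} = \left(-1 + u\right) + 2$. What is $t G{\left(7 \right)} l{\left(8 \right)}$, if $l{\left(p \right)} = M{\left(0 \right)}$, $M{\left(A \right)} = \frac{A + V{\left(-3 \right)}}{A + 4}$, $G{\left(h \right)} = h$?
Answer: $\frac{791}{2} \approx 395.5$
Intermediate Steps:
$V{\left(u \right)} = 1 + u$
$M{\left(A \right)} = \frac{-2 + A}{4 + A}$ ($M{\left(A \right)} = \frac{A + \left(1 - 3\right)}{A + 4} = \frac{A - 2}{4 + A} = \frac{-2 + A}{4 + A}$)
$l{\left(p \right)} = - \frac{1}{2}$ ($l{\left(p \right)} = \frac{-2 + 0}{4 + 0} = \frac{1}{4} \left(-2\right) = - \frac{1}{2}$)
$t G{\left(7 \right)} l{\left(8 \right)} = \left(-113\right) 7 \left(- \frac{1}{2}\right) = \left(-791\right) \left(- \frac{1}{2}\right) = \frac{791}{2}$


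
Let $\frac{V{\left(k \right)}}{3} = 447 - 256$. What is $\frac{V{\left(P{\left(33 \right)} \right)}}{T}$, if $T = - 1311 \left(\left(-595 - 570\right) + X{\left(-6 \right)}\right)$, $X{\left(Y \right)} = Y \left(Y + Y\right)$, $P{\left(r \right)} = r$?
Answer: $\frac{191}{477641} \approx 0.00039988$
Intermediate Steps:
$X{\left(Y \right)} = 2 Y^{2}$ ($X{\left(Y \right)} = Y 2 Y = 2 Y^{2}$)
$V{\left(k \right)} = 573$ ($V{\left(k \right)} = 3 \left(447 - 256\right) = 3 \cdot 191 = 573$)
$T = 1432923$ ($T = - 1311 \left(\left(-595 - 570\right) + 2 \left(-6\right)^{2}\right) = - 1311 \left(\left(-595 - 570\right) + 2 \cdot 36\right) = - 1311 \left(-1165 + 72\right) = \left(-1311\right) \left(-1093\right) = 1432923$)
$\frac{V{\left(P{\left(33 \right)} \right)}}{T} = \frac{573}{1432923} = 573 \cdot \frac{1}{1432923} = \frac{191}{477641}$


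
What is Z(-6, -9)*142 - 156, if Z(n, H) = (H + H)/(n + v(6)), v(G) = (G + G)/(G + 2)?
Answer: 412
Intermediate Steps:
v(G) = 2*G/(2 + G) (v(G) = (2*G)/(2 + G) = 2*G/(2 + G))
Z(n, H) = 2*H/(3/2 + n) (Z(n, H) = (H + H)/(n + 2*6/(2 + 6)) = (2*H)/(n + 2*6/8) = (2*H)/(n + 2*6*(⅛)) = (2*H)/(n + 3/2) = (2*H)/(3/2 + n) = 2*H/(3/2 + n))
Z(-6, -9)*142 - 156 = (4*(-9)/(3 + 2*(-6)))*142 - 156 = (4*(-9)/(3 - 12))*142 - 156 = (4*(-9)/(-9))*142 - 156 = (4*(-9)*(-⅑))*142 - 156 = 4*142 - 156 = 568 - 156 = 412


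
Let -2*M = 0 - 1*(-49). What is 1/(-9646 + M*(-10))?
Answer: -1/9401 ≈ -0.00010637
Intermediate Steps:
M = -49/2 (M = -(0 - 1*(-49))/2 = -(0 + 49)/2 = -1/2*49 = -49/2 ≈ -24.500)
1/(-9646 + M*(-10)) = 1/(-9646 - 49/2*(-10)) = 1/(-9646 + 245) = 1/(-9401) = -1/9401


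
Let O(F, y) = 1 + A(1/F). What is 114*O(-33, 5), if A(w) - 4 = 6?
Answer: 1254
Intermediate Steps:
A(w) = 10 (A(w) = 4 + 6 = 10)
O(F, y) = 11 (O(F, y) = 1 + 10 = 11)
114*O(-33, 5) = 114*11 = 1254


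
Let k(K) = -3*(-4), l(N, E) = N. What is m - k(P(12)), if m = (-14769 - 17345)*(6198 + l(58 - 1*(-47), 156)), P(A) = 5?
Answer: -202414554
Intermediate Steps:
m = -202414542 (m = (-14769 - 17345)*(6198 + (58 - 1*(-47))) = -32114*(6198 + (58 + 47)) = -32114*(6198 + 105) = -32114*6303 = -202414542)
k(K) = 12
m - k(P(12)) = -202414542 - 1*12 = -202414542 - 12 = -202414554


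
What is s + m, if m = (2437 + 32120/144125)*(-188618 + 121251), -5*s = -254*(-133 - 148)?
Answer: -4733141886393/28825 ≈ -1.6420e+8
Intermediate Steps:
s = -71374/5 (s = -(-254)*(-133 - 148)/5 = -(-254)*(-281)/5 = -⅕*71374 = -71374/5 ≈ -14275.)
m = -4732730415283/28825 (m = (2437 + 32120*(1/144125))*(-67367) = (2437 + 6424/28825)*(-67367) = (70252949/28825)*(-67367) = -4732730415283/28825 ≈ -1.6419e+8)
s + m = -71374/5 - 4732730415283/28825 = -4733141886393/28825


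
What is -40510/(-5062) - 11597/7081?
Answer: 114073648/17922011 ≈ 6.3650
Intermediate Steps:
-40510/(-5062) - 11597/7081 = -40510*(-1/5062) - 11597*1/7081 = 20255/2531 - 11597/7081 = 114073648/17922011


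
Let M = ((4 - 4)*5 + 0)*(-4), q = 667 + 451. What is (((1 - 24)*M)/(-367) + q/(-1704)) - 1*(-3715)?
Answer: 3164621/852 ≈ 3714.3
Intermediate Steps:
q = 1118
M = 0 (M = (0*5 + 0)*(-4) = (0 + 0)*(-4) = 0*(-4) = 0)
(((1 - 24)*M)/(-367) + q/(-1704)) - 1*(-3715) = (((1 - 24)*0)/(-367) + 1118/(-1704)) - 1*(-3715) = (-23*0*(-1/367) + 1118*(-1/1704)) + 3715 = (0*(-1/367) - 559/852) + 3715 = (0 - 559/852) + 3715 = -559/852 + 3715 = 3164621/852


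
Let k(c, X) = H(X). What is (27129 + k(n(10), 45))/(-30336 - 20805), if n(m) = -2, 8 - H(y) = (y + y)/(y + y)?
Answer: -27136/51141 ≈ -0.53061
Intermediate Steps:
H(y) = 7 (H(y) = 8 - (y + y)/(y + y) = 8 - 2*y/(2*y) = 8 - 2*y*1/(2*y) = 8 - 1*1 = 8 - 1 = 7)
k(c, X) = 7
(27129 + k(n(10), 45))/(-30336 - 20805) = (27129 + 7)/(-30336 - 20805) = 27136/(-51141) = 27136*(-1/51141) = -27136/51141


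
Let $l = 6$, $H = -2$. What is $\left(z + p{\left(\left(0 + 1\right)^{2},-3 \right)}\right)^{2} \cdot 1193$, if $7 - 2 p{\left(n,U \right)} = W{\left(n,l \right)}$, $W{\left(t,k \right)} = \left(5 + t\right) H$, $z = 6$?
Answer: $\frac{1146473}{4} \approx 2.8662 \cdot 10^{5}$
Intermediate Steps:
$W{\left(t,k \right)} = -10 - 2 t$ ($W{\left(t,k \right)} = \left(5 + t\right) \left(-2\right) = -10 - 2 t$)
$p{\left(n,U \right)} = \frac{17}{2} + n$ ($p{\left(n,U \right)} = \frac{7}{2} - \frac{-10 - 2 n}{2} = \frac{7}{2} + \left(5 + n\right) = \frac{17}{2} + n$)
$\left(z + p{\left(\left(0 + 1\right)^{2},-3 \right)}\right)^{2} \cdot 1193 = \left(6 + \left(\frac{17}{2} + \left(0 + 1\right)^{2}\right)\right)^{2} \cdot 1193 = \left(6 + \left(\frac{17}{2} + 1^{2}\right)\right)^{2} \cdot 1193 = \left(6 + \left(\frac{17}{2} + 1\right)\right)^{2} \cdot 1193 = \left(6 + \frac{19}{2}\right)^{2} \cdot 1193 = \left(\frac{31}{2}\right)^{2} \cdot 1193 = \frac{961}{4} \cdot 1193 = \frac{1146473}{4}$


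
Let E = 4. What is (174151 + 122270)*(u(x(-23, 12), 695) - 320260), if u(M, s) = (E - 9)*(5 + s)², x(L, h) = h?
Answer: -821163239460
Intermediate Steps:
u(M, s) = -5*(5 + s)² (u(M, s) = (4 - 9)*(5 + s)² = -5*(5 + s)²)
(174151 + 122270)*(u(x(-23, 12), 695) - 320260) = (174151 + 122270)*(-5*(5 + 695)² - 320260) = 296421*(-5*700² - 320260) = 296421*(-5*490000 - 320260) = 296421*(-2450000 - 320260) = 296421*(-2770260) = -821163239460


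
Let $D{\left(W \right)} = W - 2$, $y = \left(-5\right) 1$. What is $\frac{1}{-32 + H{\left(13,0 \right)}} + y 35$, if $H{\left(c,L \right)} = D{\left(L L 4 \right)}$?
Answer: $- \frac{5951}{34} \approx -175.03$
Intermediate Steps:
$y = -5$
$D{\left(W \right)} = -2 + W$
$H{\left(c,L \right)} = -2 + 4 L^{2}$ ($H{\left(c,L \right)} = -2 + L L 4 = -2 + L^{2} \cdot 4 = -2 + 4 L^{2}$)
$\frac{1}{-32 + H{\left(13,0 \right)}} + y 35 = \frac{1}{-32 - \left(2 - 4 \cdot 0^{2}\right)} - 175 = \frac{1}{-32 + \left(-2 + 4 \cdot 0\right)} - 175 = \frac{1}{-32 + \left(-2 + 0\right)} - 175 = \frac{1}{-32 - 2} - 175 = \frac{1}{-34} - 175 = - \frac{1}{34} - 175 = - \frac{5951}{34}$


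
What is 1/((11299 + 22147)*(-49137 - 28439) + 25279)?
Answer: -1/2594581617 ≈ -3.8542e-10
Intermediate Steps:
1/((11299 + 22147)*(-49137 - 28439) + 25279) = 1/(33446*(-77576) + 25279) = 1/(-2594606896 + 25279) = 1/(-2594581617) = -1/2594581617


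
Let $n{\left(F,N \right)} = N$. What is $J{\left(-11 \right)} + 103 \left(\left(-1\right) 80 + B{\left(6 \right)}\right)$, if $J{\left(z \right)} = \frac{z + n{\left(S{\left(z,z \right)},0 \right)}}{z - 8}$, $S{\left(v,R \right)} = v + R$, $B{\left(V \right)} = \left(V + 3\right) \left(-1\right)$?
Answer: $- \frac{174162}{19} \approx -9166.4$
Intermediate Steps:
$B{\left(V \right)} = -3 - V$ ($B{\left(V \right)} = \left(3 + V\right) \left(-1\right) = -3 - V$)
$S{\left(v,R \right)} = R + v$
$J{\left(z \right)} = \frac{z}{-8 + z}$ ($J{\left(z \right)} = \frac{z + 0}{z - 8} = \frac{z}{-8 + z}$)
$J{\left(-11 \right)} + 103 \left(\left(-1\right) 80 + B{\left(6 \right)}\right) = - \frac{11}{-8 - 11} + 103 \left(\left(-1\right) 80 - 9\right) = - \frac{11}{-19} + 103 \left(-80 - 9\right) = \left(-11\right) \left(- \frac{1}{19}\right) + 103 \left(-80 - 9\right) = \frac{11}{19} + 103 \left(-89\right) = \frac{11}{19} - 9167 = - \frac{174162}{19}$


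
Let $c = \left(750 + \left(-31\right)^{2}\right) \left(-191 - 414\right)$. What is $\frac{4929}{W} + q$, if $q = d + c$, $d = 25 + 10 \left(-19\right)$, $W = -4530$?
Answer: $- \frac{1563334843}{1510} \approx -1.0353 \cdot 10^{6}$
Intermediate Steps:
$d = -165$ ($d = 25 - 190 = -165$)
$c = -1035155$ ($c = \left(750 + 961\right) \left(-605\right) = 1711 \left(-605\right) = -1035155$)
$q = -1035320$ ($q = -165 - 1035155 = -1035320$)
$\frac{4929}{W} + q = \frac{4929}{-4530} - 1035320 = 4929 \left(- \frac{1}{4530}\right) - 1035320 = - \frac{1643}{1510} - 1035320 = - \frac{1563334843}{1510}$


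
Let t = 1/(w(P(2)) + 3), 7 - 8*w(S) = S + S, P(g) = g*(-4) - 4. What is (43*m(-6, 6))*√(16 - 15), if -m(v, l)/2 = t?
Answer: -688/55 ≈ -12.509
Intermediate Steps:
P(g) = -4 - 4*g (P(g) = -4*g - 4 = -4 - 4*g)
w(S) = 7/8 - S/4 (w(S) = 7/8 - (S + S)/8 = 7/8 - S/4)
t = 8/55 (t = 1/((7/8 - (-4 - 4*2)/4) + 3) = 1/((7/8 - (-4 - 8)/4) + 3) = 1/((7/8 - ¼*(-12)) + 3) = 1/((7/8 + 3) + 3) = 1/(31/8 + 3) = 1/(55/8) = 8/55 ≈ 0.14545)
m(v, l) = -16/55 (m(v, l) = -2*8/55 = -16/55)
(43*m(-6, 6))*√(16 - 15) = (43*(-16/55))*√(16 - 15) = -688*√1/55 = -688/55*1 = -688/55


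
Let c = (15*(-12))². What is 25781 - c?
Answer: -6619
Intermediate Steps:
c = 32400 (c = (-180)² = 32400)
25781 - c = 25781 - 1*32400 = 25781 - 32400 = -6619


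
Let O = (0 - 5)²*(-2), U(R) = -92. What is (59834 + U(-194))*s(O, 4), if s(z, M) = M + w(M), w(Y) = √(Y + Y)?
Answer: 238968 + 119484*√2 ≈ 4.0794e+5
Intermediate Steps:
O = -50 (O = (-5)²*(-2) = 25*(-2) = -50)
w(Y) = √2*√Y (w(Y) = √(2*Y) = √2*√Y)
s(z, M) = M + √2*√M
(59834 + U(-194))*s(O, 4) = (59834 - 92)*(4 + √2*√4) = 59742*(4 + √2*2) = 59742*(4 + 2*√2) = 238968 + 119484*√2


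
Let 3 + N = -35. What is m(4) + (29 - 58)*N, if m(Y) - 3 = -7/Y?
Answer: 4413/4 ≈ 1103.3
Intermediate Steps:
m(Y) = 3 - 7/Y
N = -38 (N = -3 - 35 = -38)
m(4) + (29 - 58)*N = (3 - 7/4) + (29 - 58)*(-38) = (3 - 7*¼) - 29*(-38) = (3 - 7/4) + 1102 = 5/4 + 1102 = 4413/4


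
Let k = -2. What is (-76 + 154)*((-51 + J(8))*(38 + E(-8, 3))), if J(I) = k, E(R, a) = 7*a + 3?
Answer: -256308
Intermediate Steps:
E(R, a) = 3 + 7*a
J(I) = -2
(-76 + 154)*((-51 + J(8))*(38 + E(-8, 3))) = (-76 + 154)*((-51 - 2)*(38 + (3 + 7*3))) = 78*(-53*(38 + (3 + 21))) = 78*(-53*(38 + 24)) = 78*(-53*62) = 78*(-3286) = -256308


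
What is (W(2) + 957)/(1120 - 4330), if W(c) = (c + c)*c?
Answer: -193/642 ≈ -0.30062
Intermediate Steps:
W(c) = 2*c**2 (W(c) = (2*c)*c = 2*c**2)
(W(2) + 957)/(1120 - 4330) = (2*2**2 + 957)/(1120 - 4330) = (2*4 + 957)/(-3210) = (8 + 957)*(-1/3210) = 965*(-1/3210) = -193/642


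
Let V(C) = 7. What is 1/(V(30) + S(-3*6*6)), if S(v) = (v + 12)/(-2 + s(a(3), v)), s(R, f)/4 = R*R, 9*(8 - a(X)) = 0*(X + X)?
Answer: 127/841 ≈ 0.15101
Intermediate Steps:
a(X) = 8 (a(X) = 8 - 0*(X + X) = 8 - 0*2*X = 8 - ⅑*0 = 8 + 0 = 8)
s(R, f) = 4*R² (s(R, f) = 4*(R*R) = 4*R²)
S(v) = 6/127 + v/254 (S(v) = (v + 12)/(-2 + 4*8²) = (12 + v)/(-2 + 4*64) = (12 + v)/(-2 + 256) = (12 + v)/254 = (12 + v)*(1/254) = 6/127 + v/254)
1/(V(30) + S(-3*6*6)) = 1/(7 + (6/127 + (-3*6*6)/254)) = 1/(7 + (6/127 + (-18*6)/254)) = 1/(7 + (6/127 + (1/254)*(-108))) = 1/(7 + (6/127 - 54/127)) = 1/(7 - 48/127) = 1/(841/127) = 127/841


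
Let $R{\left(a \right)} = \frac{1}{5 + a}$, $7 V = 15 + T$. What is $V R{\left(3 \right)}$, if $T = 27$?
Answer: $\frac{3}{4} \approx 0.75$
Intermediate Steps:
$V = 6$ ($V = \frac{15 + 27}{7} = \frac{1}{7} \cdot 42 = 6$)
$V R{\left(3 \right)} = \frac{6}{5 + 3} = \frac{6}{8} = 6 \cdot \frac{1}{8} = \frac{3}{4}$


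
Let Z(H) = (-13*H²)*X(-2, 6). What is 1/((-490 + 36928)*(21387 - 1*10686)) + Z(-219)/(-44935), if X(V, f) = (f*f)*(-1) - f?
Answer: -10210799958687893/17521191712530 ≈ -582.77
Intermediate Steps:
X(V, f) = -f - f² (X(V, f) = f²*(-1) - f = -f² - f = -f - f²)
Z(H) = 546*H² (Z(H) = (-13*H²)*(-1*6*(1 + 6)) = (-13*H²)*(-1*6*7) = -13*H²*(-42) = 546*H²)
1/((-490 + 36928)*(21387 - 1*10686)) + Z(-219)/(-44935) = 1/((-490 + 36928)*(21387 - 1*10686)) + (546*(-219)²)/(-44935) = 1/(36438*(21387 - 10686)) + (546*47961)*(-1/44935) = (1/36438)/10701 + 26186706*(-1/44935) = (1/36438)*(1/10701) - 26186706/44935 = 1/389923038 - 26186706/44935 = -10210799958687893/17521191712530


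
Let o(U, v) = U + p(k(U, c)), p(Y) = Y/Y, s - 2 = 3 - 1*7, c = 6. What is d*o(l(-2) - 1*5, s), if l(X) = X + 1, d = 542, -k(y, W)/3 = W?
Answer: -2710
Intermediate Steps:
k(y, W) = -3*W
l(X) = 1 + X
s = -2 (s = 2 + (3 - 1*7) = 2 + (3 - 7) = 2 - 4 = -2)
p(Y) = 1
o(U, v) = 1 + U (o(U, v) = U + 1 = 1 + U)
d*o(l(-2) - 1*5, s) = 542*(1 + ((1 - 2) - 1*5)) = 542*(1 + (-1 - 5)) = 542*(1 - 6) = 542*(-5) = -2710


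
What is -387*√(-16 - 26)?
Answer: -387*I*√42 ≈ -2508.0*I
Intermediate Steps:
-387*√(-16 - 26) = -387*I*√42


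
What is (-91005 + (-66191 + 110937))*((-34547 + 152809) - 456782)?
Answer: 15659596680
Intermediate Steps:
(-91005 + (-66191 + 110937))*((-34547 + 152809) - 456782) = (-91005 + 44746)*(118262 - 456782) = -46259*(-338520) = 15659596680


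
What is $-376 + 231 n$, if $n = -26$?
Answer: $-6382$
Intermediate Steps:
$-376 + 231 n = -376 + 231 \left(-26\right) = -376 - 6006 = -6382$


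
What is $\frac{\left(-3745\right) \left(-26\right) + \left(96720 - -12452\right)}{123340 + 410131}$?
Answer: $\frac{206542}{533471} \approx 0.38717$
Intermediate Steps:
$\frac{\left(-3745\right) \left(-26\right) + \left(96720 - -12452\right)}{123340 + 410131} = \frac{97370 + \left(96720 + 12452\right)}{533471} = \left(97370 + 109172\right) \frac{1}{533471} = 206542 \cdot \frac{1}{533471} = \frac{206542}{533471}$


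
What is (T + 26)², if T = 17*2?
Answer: 3600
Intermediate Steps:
T = 34
(T + 26)² = (34 + 26)² = 60² = 3600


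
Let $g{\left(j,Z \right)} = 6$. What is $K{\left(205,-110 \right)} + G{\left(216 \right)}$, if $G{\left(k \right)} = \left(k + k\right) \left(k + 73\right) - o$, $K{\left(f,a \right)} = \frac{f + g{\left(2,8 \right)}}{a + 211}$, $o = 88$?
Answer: $\frac{12600971}{101} \approx 1.2476 \cdot 10^{5}$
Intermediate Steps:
$K{\left(f,a \right)} = \frac{6 + f}{211 + a}$ ($K{\left(f,a \right)} = \frac{f + 6}{a + 211} = \frac{6 + f}{211 + a}$)
$G{\left(k \right)} = -88 + 2 k \left(73 + k\right)$ ($G{\left(k \right)} = \left(k + k\right) \left(k + 73\right) - 88 = 2 k \left(73 + k\right) - 88 = -88 + 2 k \left(73 + k\right)$)
$K{\left(205,-110 \right)} + G{\left(216 \right)} = \frac{6 + 205}{211 - 110} + \left(-88 + 2 \cdot 216^{2} + 146 \cdot 216\right) = \frac{1}{101} \cdot 211 + \left(-88 + 2 \cdot 46656 + 31536\right) = \frac{1}{101} \cdot 211 + \left(-88 + 93312 + 31536\right) = \frac{211}{101} + 124760 = \frac{12600971}{101}$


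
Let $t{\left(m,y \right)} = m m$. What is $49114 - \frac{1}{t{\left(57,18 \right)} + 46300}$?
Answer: $\frac{2433549585}{49549} \approx 49114.0$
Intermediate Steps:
$t{\left(m,y \right)} = m^{2}$
$49114 - \frac{1}{t{\left(57,18 \right)} + 46300} = 49114 - \frac{1}{57^{2} + 46300} = 49114 - \frac{1}{3249 + 46300} = 49114 - \frac{1}{49549} = \frac{2433549585}{49549}$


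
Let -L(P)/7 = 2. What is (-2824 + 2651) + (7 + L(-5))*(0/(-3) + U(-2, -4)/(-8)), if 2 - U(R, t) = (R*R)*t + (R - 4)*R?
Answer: -671/4 ≈ -167.75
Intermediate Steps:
L(P) = -14 (L(P) = -7*2 = -14)
U(R, t) = 2 - R*(-4 + R) - t*R² (U(R, t) = 2 - ((R*R)*t + (R - 4)*R) = 2 - (R²*t + (-4 + R)*R) = 2 - (t*R² + R*(-4 + R)) = 2 - (R*(-4 + R) + t*R²) = 2 + (-R*(-4 + R) - t*R²) = 2 - R*(-4 + R) - t*R²)
(-2824 + 2651) + (7 + L(-5))*(0/(-3) + U(-2, -4)/(-8)) = (-2824 + 2651) + (7 - 14)*(0/(-3) + (2 - 1*(-2)² + 4*(-2) - 1*(-4)*(-2)²)/(-8)) = -173 - 7*(0*(-⅓) + (2 - 1*4 - 8 - 1*(-4)*4)*(-⅛)) = -173 - 7*(0 + (2 - 4 - 8 + 16)*(-⅛)) = -173 - 7*(0 + 6*(-⅛)) = -173 - 7*(0 - ¾) = -173 - 7*(-¾) = -173 + 21/4 = -671/4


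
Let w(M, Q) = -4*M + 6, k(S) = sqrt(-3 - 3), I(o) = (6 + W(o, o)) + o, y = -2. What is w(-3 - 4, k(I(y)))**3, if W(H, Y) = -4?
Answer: 39304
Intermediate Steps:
I(o) = 2 + o (I(o) = (6 - 4) + o = 2 + o)
k(S) = I*sqrt(6) (k(S) = sqrt(-6) = I*sqrt(6))
w(M, Q) = 6 - 4*M
w(-3 - 4, k(I(y)))**3 = (6 - 4*(-3 - 4))**3 = (6 - 4*(-7))**3 = (6 + 28)**3 = 34**3 = 39304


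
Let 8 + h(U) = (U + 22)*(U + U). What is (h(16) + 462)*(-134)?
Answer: -223780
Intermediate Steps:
h(U) = -8 + 2*U*(22 + U) (h(U) = -8 + (U + 22)*(U + U) = -8 + (22 + U)*(2*U) = -8 + 2*U*(22 + U))
(h(16) + 462)*(-134) = ((-8 + 2*16² + 44*16) + 462)*(-134) = ((-8 + 2*256 + 704) + 462)*(-134) = ((-8 + 512 + 704) + 462)*(-134) = (1208 + 462)*(-134) = 1670*(-134) = -223780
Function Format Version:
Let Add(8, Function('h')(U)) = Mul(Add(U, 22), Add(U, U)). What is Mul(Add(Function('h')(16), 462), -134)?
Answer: -223780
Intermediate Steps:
Function('h')(U) = Add(-8, Mul(2, U, Add(22, U))) (Function('h')(U) = Add(-8, Mul(Add(U, 22), Add(U, U))) = Add(-8, Mul(Add(22, U), Mul(2, U))) = Add(-8, Mul(2, U, Add(22, U))))
Mul(Add(Function('h')(16), 462), -134) = Mul(Add(Add(-8, Mul(2, Pow(16, 2)), Mul(44, 16)), 462), -134) = Mul(Add(Add(-8, Mul(2, 256), 704), 462), -134) = Mul(Add(Add(-8, 512, 704), 462), -134) = Mul(Add(1208, 462), -134) = Mul(1670, -134) = -223780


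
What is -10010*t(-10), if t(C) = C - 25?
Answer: 350350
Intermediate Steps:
t(C) = -25 + C
-10010*t(-10) = -10010*(-25 - 10) = -10010*(-35) = 350350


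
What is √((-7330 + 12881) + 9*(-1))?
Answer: √5542 ≈ 74.445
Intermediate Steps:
√((-7330 + 12881) + 9*(-1)) = √(5551 - 9) = √5542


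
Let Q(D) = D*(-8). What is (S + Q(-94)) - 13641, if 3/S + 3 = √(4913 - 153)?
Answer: -61235630/4751 + 6*√1190/4751 ≈ -12889.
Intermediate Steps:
Q(D) = -8*D
S = 3/(-3 + 2*√1190) (S = 3/(-3 + √(4913 - 153)) = 3/(-3 + √4760) = 3/(-3 + 2*√1190) ≈ 0.045460)
(S + Q(-94)) - 13641 = ((9/4751 + 6*√1190/4751) - 8*(-94)) - 13641 = ((9/4751 + 6*√1190/4751) + 752) - 13641 = (3572761/4751 + 6*√1190/4751) - 13641 = -61235630/4751 + 6*√1190/4751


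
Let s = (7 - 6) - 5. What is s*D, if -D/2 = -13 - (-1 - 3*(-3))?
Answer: -168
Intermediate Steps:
D = 42 (D = -2*(-13 - (-1 - 3*(-3))) = -2*(-13 - (-1 + 9)) = -2*(-13 - 1*8) = -2*(-13 - 8) = -2*(-21) = 42)
s = -4 (s = 1 - 5 = -4)
s*D = -4*42 = -168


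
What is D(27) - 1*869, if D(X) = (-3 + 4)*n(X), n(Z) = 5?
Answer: -864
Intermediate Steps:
D(X) = 5 (D(X) = (-3 + 4)*5 = 1*5 = 5)
D(27) - 1*869 = 5 - 1*869 = 5 - 869 = -864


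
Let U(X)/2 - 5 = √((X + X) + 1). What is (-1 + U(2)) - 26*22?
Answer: -563 + 2*√5 ≈ -558.53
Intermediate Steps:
U(X) = 10 + 2*√(1 + 2*X) (U(X) = 10 + 2*√((X + X) + 1) = 10 + 2*√(2*X + 1) = 10 + 2*√(1 + 2*X))
(-1 + U(2)) - 26*22 = (-1 + (10 + 2*√(1 + 2*2))) - 26*22 = (-1 + (10 + 2*√(1 + 4))) - 572 = (-1 + (10 + 2*√5)) - 572 = (9 + 2*√5) - 572 = -563 + 2*√5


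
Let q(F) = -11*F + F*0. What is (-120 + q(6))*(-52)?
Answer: 9672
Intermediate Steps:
q(F) = -11*F (q(F) = -11*F + 0 = -11*F)
(-120 + q(6))*(-52) = (-120 - 11*6)*(-52) = (-120 - 66)*(-52) = -186*(-52) = 9672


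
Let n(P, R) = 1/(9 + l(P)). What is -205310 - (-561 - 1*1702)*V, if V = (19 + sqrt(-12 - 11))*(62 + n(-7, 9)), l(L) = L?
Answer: 4964005/2 + 282875*I*sqrt(23)/2 ≈ 2.482e+6 + 6.7831e+5*I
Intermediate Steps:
n(P, R) = 1/(9 + P)
V = 2375/2 + 125*I*sqrt(23)/2 (V = (19 + sqrt(-12 - 11))*(62 + 1/(9 - 7)) = (19 + sqrt(-23))*(62 + 1/2) = (19 + I*sqrt(23))*(62 + 1/2) = (19 + I*sqrt(23))*(125/2) = 2375/2 + 125*I*sqrt(23)/2 ≈ 1187.5 + 299.74*I)
-205310 - (-561 - 1*1702)*V = -205310 - (-561 - 1*1702)*(2375/2 + 125*I*sqrt(23)/2) = -205310 - (-561 - 1702)*(2375/2 + 125*I*sqrt(23)/2) = -205310 - (-2263)*(2375/2 + 125*I*sqrt(23)/2) = -205310 - (-5374625/2 - 282875*I*sqrt(23)/2) = -205310 + (5374625/2 + 282875*I*sqrt(23)/2) = 4964005/2 + 282875*I*sqrt(23)/2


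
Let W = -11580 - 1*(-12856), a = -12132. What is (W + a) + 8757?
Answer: -2099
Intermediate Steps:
W = 1276 (W = -11580 + 12856 = 1276)
(W + a) + 8757 = (1276 - 12132) + 8757 = -10856 + 8757 = -2099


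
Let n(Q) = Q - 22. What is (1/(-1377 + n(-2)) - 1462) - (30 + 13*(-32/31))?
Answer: -64216267/43431 ≈ -1478.6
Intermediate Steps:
n(Q) = -22 + Q
(1/(-1377 + n(-2)) - 1462) - (30 + 13*(-32/31)) = (1/(-1377 + (-22 - 2)) - 1462) - (30 + 13*(-32/31)) = (1/(-1377 - 24) - 1462) - (30 + 13*(-32*1/31)) = (1/(-1401) - 1462) - (30 + 13*(-32/31)) = (-1/1401 - 1462) - (30 - 416/31) = -2048263/1401 - 1*514/31 = -2048263/1401 - 514/31 = -64216267/43431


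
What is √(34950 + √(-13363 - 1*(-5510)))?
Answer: √(34950 + I*√7853) ≈ 186.95 + 0.237*I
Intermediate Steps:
√(34950 + √(-13363 - 1*(-5510))) = √(34950 + √(-13363 + 5510)) = √(34950 + √(-7853)) = √(34950 + I*√7853)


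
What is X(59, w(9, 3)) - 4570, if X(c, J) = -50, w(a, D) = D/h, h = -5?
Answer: -4620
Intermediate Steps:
w(a, D) = -D/5 (w(a, D) = D/(-5) = D*(-⅕) = -D/5)
X(59, w(9, 3)) - 4570 = -50 - 4570 = -4620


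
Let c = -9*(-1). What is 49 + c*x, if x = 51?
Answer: 508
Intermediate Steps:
c = 9
49 + c*x = 49 + 9*51 = 49 + 459 = 508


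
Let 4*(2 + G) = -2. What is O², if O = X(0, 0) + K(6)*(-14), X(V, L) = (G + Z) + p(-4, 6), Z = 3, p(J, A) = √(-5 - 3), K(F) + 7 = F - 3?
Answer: 12737/4 + 226*I*√2 ≈ 3184.3 + 319.61*I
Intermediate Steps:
K(F) = -10 + F (K(F) = -7 + (F - 3) = -7 + (-3 + F) = -10 + F)
G = -5/2 (G = -2 + (¼)*(-2) = -2 - ½ = -5/2 ≈ -2.5000)
p(J, A) = 2*I*√2 (p(J, A) = √(-8) = 2*I*√2)
X(V, L) = ½ + 2*I*√2 (X(V, L) = (-5/2 + 3) + 2*I*√2 = ½ + 2*I*√2)
O = 113/2 + 2*I*√2 (O = (½ + 2*I*√2) + (-10 + 6)*(-14) = (½ + 2*I*√2) - 4*(-14) = (½ + 2*I*√2) + 56 = 113/2 + 2*I*√2 ≈ 56.5 + 2.8284*I)
O² = (113/2 + 2*I*√2)²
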